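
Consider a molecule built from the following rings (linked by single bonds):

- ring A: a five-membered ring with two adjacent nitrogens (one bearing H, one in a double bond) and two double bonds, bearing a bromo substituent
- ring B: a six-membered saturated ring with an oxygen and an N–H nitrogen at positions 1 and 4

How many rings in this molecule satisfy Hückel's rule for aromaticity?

Ring A is fully conjugated (every ring atom contributes a p orbital); 2 ring double bonds (4 π electrons) plus a heteroatom lone pair (2) give 6 π electrons. That satisfies 4n+2 with n=1, so ring A is aromatic (pyrazole).
Ring B has only sp³ atoms, so it is not fully conjugated — not aromatic (morpholine).
Aromatic: A. Total: 1.

1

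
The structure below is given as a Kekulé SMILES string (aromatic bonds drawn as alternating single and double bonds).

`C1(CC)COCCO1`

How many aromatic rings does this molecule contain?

The SMILES encodes a six-membered saturated ring with oxygens at positions 1 and 4.
The 6-membered ring with two oxygens (1,4) has only sp³ atoms, so it is not fully conjugated — not aromatic (1,4-dioxane).

0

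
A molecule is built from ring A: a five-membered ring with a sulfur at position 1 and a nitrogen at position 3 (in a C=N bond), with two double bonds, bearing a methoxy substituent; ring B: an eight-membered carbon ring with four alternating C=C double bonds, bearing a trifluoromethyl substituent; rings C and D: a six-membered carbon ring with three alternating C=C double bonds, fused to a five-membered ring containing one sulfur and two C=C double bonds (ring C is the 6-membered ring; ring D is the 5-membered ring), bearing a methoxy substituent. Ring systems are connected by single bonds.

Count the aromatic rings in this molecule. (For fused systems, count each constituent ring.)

3

Ring A has a continuous p-orbital overlap around the ring; 2 ring double bonds (4 π electrons) plus a heteroatom lone pair (2) give 6 π electrons. 6 = 4(1)+2, so ring A is aromatic (thiazole).
Ring B has only sp² ring atoms; a planar conformation would have a fully conjugated π system of 8 electrons. But 8 = 4(2), which is 4n not 4n+2, so ring B is not aromatic (cyclooctatetraene) — cyclooctatetraene distorts into a non-planar tub to avoid antiaromaticity.
Rings C and D form a fused bicyclic system (with one sulfur) with 9 sp² atoms and 10 π electrons from ring double bonds plus a heteroatom lone pair. 10 = 4(2)+2, so the system is aromatic and both rings count as aromatic (benzothiophene).
Aromatic: A, C, D. Total: 3.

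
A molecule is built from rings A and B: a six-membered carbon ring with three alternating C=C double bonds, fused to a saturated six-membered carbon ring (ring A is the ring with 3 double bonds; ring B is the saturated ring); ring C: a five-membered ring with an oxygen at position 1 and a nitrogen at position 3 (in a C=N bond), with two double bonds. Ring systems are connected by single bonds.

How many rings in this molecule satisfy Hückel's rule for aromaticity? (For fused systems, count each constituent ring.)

2

Ring A has a continuous p-orbital overlap around the ring; 3 ring double bonds give 6 π electrons. That satisfies 4n+2 with n=1, so ring A is aromatic (benzene ring).
Ring B has four sp³ carbons, so it is not fully conjugated — not aromatic (cyclohexane ring).
Ring C has a continuous p-orbital overlap around the ring; 2 ring double bonds (4 π electrons) plus a heteroatom lone pair (2) give 6 π electrons. 6 = 4(1)+2, so ring C is aromatic (oxazole).
Aromatic: A, C. Total: 2.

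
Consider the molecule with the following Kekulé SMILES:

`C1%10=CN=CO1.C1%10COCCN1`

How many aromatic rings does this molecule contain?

1

The SMILES encodes a five-membered ring with an oxygen at position 1 and a nitrogen at position 3 (in a C=N bond), with two double bonds; a six-membered saturated ring with an oxygen and an N–H nitrogen at positions 1 and 4.
The 5-membered ring with one oxygen and one =N– is planar and fully conjugated; 2 ring double bonds (4 π electrons) plus a heteroatom lone pair (2) give 6 π electrons. Since 6 = 4n+2 (n=1), it is aromatic (oxazole).
The 6-membered ring with one oxygen and one N–H (1,4) has only sp³ atoms, so it is not fully conjugated — not aromatic (morpholine).
1 of the 2 rings is aromatic. Total: 1.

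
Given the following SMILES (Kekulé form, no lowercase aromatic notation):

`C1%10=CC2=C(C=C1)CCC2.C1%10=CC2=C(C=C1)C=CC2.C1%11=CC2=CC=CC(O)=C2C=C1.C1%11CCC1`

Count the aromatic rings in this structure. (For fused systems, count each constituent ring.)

The SMILES encodes a six-membered carbon ring with three alternating C=C double bonds, fused to a saturated five-membered carbon ring; a six-membered carbon ring with three alternating C=C double bonds, fused to a five-membered carbon ring containing one C=C double bond and one sp³ carbon; two fused six-membered carbon rings, each with three alternating C=C double bonds; a four-membered saturated carbon ring.
The 6-membered ring has a continuous p-orbital overlap around the ring; 3 ring double bonds give 6 π electrons. 6 = 4(1)+2, so it is aromatic (benzene ring).
The 5-membered ring has three sp³ carbons, so it is not fully conjugated — not aromatic (cyclopentane ring).
The second 6-membered ring is fully conjugated (every ring atom contributes a p orbital); 3 ring double bonds give 6 π electrons. 6 = 4(1)+2, so it is aromatic (benzene ring).
The second 5-membered ring has one sp³ carbon, so it is not fully conjugated — not aromatic (cyclopentene ring).
The fused 6/6-membered bicyclic is a single π system with 10 sp² atoms and 10 π electrons from ring double bonds. 10 = 4(2)+2, so the system is aromatic and both rings count as aromatic (naphthalene).
The 4-membered ring has only sp³ atoms, so it is not fully conjugated — not aromatic (cyclobutane).
4 of the 7 rings are aromatic. Total: 4.

4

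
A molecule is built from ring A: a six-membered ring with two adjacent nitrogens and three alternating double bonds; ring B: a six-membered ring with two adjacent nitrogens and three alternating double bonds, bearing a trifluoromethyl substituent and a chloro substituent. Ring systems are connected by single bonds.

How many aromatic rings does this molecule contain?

Ring A has a continuous p-orbital overlap around the ring; 3 ring double bonds give 6 π electrons. Since 6 = 4n+2 (n=1), ring A is aromatic (pyridazine).
Ring B is planar and fully conjugated; 3 ring double bonds give 6 π electrons. That satisfies 4n+2 with n=1, so ring B is aromatic (pyridazine).
Aromatic: A, B. Total: 2.

2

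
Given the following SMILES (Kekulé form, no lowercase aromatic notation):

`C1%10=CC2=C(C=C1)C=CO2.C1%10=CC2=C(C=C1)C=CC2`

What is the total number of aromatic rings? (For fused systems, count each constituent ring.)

3

The SMILES encodes a six-membered carbon ring with three alternating C=C double bonds, fused to a five-membered ring containing one oxygen and two C=C double bonds; a six-membered carbon ring with three alternating C=C double bonds, fused to a five-membered carbon ring containing one C=C double bond and one sp³ carbon.
The fused 6/5-membered bicyclic (with one oxygen) is a single π system with 9 sp² atoms and 10 π electrons from ring double bonds plus a heteroatom lone pair. 10 = 4(2)+2, so the system is aromatic and both rings count as aromatic (benzofuran).
The 6-membered ring is fully conjugated (every ring atom contributes a p orbital); 3 ring double bonds give 6 π electrons. 6 = 4(1)+2, so it is aromatic (benzene ring).
The 5-membered ring has one sp³ carbon, so it is not fully conjugated — not aromatic (cyclopentene ring).
3 of the 4 rings are aromatic. Total: 3.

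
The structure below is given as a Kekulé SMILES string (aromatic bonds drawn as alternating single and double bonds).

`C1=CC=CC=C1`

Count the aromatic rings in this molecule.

1

The SMILES encodes a six-membered carbon ring with three alternating C=C double bonds.
The 6-membered ring has a continuous p-orbital overlap around the ring; 3 ring double bonds give 6 π electrons. 6 = 4(1)+2, so it is aromatic (benzene).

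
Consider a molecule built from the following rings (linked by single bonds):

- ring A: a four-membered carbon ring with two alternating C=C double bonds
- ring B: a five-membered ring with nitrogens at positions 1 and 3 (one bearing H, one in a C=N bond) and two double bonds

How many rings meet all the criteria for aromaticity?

Ring A has only sp² ring atoms; a planar conformation would have a fully conjugated π system of 4 electrons. But 4 = 4(1), which is 4n not 4n+2, so ring A is not aromatic (cyclobutadiene) — cyclobutadiene is antiaromatic and distorts to a rectangle.
Ring B has a continuous p-orbital overlap around the ring; 2 ring double bonds (4 π electrons) plus a heteroatom lone pair (2) give 6 π electrons. That satisfies 4n+2 with n=1, so ring B is aromatic (imidazole).
Aromatic: B. Total: 1.

1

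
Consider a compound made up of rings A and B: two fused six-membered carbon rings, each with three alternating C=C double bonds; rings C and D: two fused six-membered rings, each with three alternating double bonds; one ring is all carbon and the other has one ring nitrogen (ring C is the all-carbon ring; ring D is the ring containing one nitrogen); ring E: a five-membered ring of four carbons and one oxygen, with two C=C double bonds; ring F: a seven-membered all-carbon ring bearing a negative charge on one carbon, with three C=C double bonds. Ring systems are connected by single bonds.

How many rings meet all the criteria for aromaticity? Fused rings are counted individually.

Rings A and B form a fused bicyclic system with 10 sp² atoms and 10 π electrons from ring double bonds. 10 = 4(2)+2, so the system is aromatic and both rings count as aromatic (naphthalene).
Rings C and D form a fused bicyclic system (with one nitrogen) with 10 sp² atoms and 10 π electrons from ring double bonds. 10 = 4(2)+2, so the system is aromatic and both rings count as aromatic (quinoline).
Ring E is fully conjugated (every ring atom contributes a p orbital); 2 ring double bonds (4 π electrons) plus a heteroatom lone pair (2) give 6 π electrons. Since 6 = 4n+2 (n=1), ring E is aromatic (furan).
Ring F has only sp² ring atoms; a planar conformation would have a fully conjugated π system of 8 electrons. But 8 = 4(2), which is 4n not 4n+2, so ring F is not aromatic (cycloheptatrienyl anion).
Aromatic: A, B, C, D, E. Total: 5.

5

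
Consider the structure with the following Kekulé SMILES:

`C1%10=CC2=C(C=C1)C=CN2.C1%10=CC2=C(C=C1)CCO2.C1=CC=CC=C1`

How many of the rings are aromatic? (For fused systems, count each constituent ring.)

The SMILES encodes a six-membered carbon ring with three alternating C=C double bonds, fused to a five-membered ring containing one N–H nitrogen and two C=C double bonds; a six-membered carbon ring with three alternating C=C double bonds, fused to a five-membered ring containing one oxygen and two sp³ carbons; a six-membered carbon ring with three alternating C=C double bonds.
The fused 6/5-membered bicyclic (with one N–H) is a single π system with 9 sp² atoms and 10 π electrons from ring double bonds plus a heteroatom lone pair. 10 = 4(2)+2, so the system is aromatic and both rings count as aromatic (indole).
The 6-membered ring has a continuous p-orbital overlap around the ring; 3 ring double bonds give 6 π electrons. That satisfies 4n+2 with n=1, so it is aromatic (benzene ring).
The 5-membered ring with one oxygen has two sp³ carbons, so it is not fully conjugated — not aromatic (oxolane ring).
The second 6-membered ring has a continuous p-orbital overlap around the ring; 3 ring double bonds give 6 π electrons. 6 = 4(1)+2, so it is aromatic (benzene).
4 of the 5 rings are aromatic. Total: 4.

4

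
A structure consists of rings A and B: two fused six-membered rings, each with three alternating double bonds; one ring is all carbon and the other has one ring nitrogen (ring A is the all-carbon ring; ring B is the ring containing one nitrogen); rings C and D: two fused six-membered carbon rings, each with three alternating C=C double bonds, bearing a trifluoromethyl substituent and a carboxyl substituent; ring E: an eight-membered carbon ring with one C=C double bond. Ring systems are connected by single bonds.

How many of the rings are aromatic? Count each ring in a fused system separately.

4

Rings A and B form a fused bicyclic system (with one nitrogen) with 10 sp² atoms and 10 π electrons from ring double bonds. 10 = 4(2)+2, so the system is aromatic and both rings count as aromatic (quinoline).
Rings C and D form a fused bicyclic system with 10 sp² atoms and 10 π electrons from ring double bonds. 10 = 4(2)+2, so the system is aromatic and both rings count as aromatic (naphthalene).
Ring E has six sp³ carbons, so it is not fully conjugated — not aromatic (cyclooctene).
Aromatic: A, B, C, D. Total: 4.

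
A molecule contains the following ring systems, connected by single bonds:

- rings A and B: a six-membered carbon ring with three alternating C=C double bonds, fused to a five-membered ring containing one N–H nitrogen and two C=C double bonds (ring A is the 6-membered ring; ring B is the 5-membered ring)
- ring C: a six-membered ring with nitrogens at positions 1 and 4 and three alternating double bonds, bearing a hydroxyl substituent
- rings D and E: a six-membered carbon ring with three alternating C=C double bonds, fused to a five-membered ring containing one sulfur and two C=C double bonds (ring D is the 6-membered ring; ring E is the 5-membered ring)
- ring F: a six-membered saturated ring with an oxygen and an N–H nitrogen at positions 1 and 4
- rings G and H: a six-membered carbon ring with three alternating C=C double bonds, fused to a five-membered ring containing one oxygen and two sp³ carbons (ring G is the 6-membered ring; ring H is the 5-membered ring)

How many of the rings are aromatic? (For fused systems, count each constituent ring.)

6

Rings A and B form a fused bicyclic system (with one N–H) with 9 sp² atoms and 10 π electrons from ring double bonds plus a heteroatom lone pair. 10 = 4(2)+2, so the system is aromatic and both rings count as aromatic (indole).
Ring C has a continuous p-orbital overlap around the ring; 3 ring double bonds give 6 π electrons. Since 6 = 4n+2 (n=1), ring C is aromatic (pyrazine).
Rings D and E form a fused bicyclic system (with one sulfur) with 9 sp² atoms and 10 π electrons from ring double bonds plus a heteroatom lone pair. 10 = 4(2)+2, so the system is aromatic and both rings count as aromatic (benzothiophene).
Ring F has only sp³ atoms, so it is not fully conjugated — not aromatic (morpholine).
Ring G is fully conjugated (every ring atom contributes a p orbital); 3 ring double bonds give 6 π electrons. That satisfies 4n+2 with n=1, so ring G is aromatic (benzene ring).
Ring H has two sp³ carbons, so it is not fully conjugated — not aromatic (oxolane ring).
Aromatic: A, B, C, D, E, G. Total: 6.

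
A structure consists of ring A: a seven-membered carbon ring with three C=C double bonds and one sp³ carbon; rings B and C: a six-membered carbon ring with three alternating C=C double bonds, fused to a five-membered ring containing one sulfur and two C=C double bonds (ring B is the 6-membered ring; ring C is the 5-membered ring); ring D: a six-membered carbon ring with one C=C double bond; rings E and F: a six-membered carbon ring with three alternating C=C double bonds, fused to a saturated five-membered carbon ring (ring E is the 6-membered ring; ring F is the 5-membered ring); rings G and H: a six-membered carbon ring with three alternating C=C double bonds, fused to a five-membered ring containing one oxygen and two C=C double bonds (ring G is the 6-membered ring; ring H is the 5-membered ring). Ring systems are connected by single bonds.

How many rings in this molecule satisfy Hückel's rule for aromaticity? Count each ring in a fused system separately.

Ring A has one sp³ carbon, so it is not fully conjugated — not aromatic (cycloheptatriene).
Rings B and C form a fused bicyclic system (with one sulfur) with 9 sp² atoms and 10 π electrons from ring double bonds plus a heteroatom lone pair. 10 = 4(2)+2, so the system is aromatic and both rings count as aromatic (benzothiophene).
Ring D has four sp³ carbons, so it is not fully conjugated — not aromatic (cyclohexene).
Ring E has a continuous p-orbital overlap around the ring; 3 ring double bonds give 6 π electrons. That satisfies 4n+2 with n=1, so ring E is aromatic (benzene ring).
Ring F has three sp³ carbons, so it is not fully conjugated — not aromatic (cyclopentane ring).
Rings G and H form a fused bicyclic system (with one oxygen) with 9 sp² atoms and 10 π electrons from ring double bonds plus a heteroatom lone pair. 10 = 4(2)+2, so the system is aromatic and both rings count as aromatic (benzofuran).
Aromatic: B, C, E, G, H. Total: 5.

5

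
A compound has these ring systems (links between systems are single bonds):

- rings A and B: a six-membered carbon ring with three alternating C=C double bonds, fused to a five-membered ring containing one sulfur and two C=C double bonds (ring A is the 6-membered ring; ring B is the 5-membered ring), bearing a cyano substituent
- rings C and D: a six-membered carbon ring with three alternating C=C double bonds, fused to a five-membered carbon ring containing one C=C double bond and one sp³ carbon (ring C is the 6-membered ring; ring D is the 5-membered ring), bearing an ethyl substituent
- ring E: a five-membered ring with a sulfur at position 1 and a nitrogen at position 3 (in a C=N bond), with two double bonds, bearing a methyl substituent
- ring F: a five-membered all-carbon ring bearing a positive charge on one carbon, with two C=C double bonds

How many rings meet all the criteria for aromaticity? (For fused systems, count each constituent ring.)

Rings A and B form a fused bicyclic system (with one sulfur) with 9 sp² atoms and 10 π electrons from ring double bonds plus a heteroatom lone pair. 10 = 4(2)+2, so the system is aromatic and both rings count as aromatic (benzothiophene).
Ring C has a continuous p-orbital overlap around the ring; 3 ring double bonds give 6 π electrons. Since 6 = 4n+2 (n=1), ring C is aromatic (benzene ring).
Ring D has one sp³ carbon, so it is not fully conjugated — not aromatic (cyclopentene ring).
Ring E is fully conjugated (every ring atom contributes a p orbital); 2 ring double bonds (4 π electrons) plus a heteroatom lone pair (2) give 6 π electrons. 6 = 4(1)+2, so ring E is aromatic (thiazole).
Ring F has only sp² ring atoms; a planar conformation would have a fully conjugated π system of 4 electrons. But 4 = 4(1), which is 4n not 4n+2, so ring F is not aromatic (cyclopentadienyl cation).
Aromatic: A, B, C, E. Total: 4.

4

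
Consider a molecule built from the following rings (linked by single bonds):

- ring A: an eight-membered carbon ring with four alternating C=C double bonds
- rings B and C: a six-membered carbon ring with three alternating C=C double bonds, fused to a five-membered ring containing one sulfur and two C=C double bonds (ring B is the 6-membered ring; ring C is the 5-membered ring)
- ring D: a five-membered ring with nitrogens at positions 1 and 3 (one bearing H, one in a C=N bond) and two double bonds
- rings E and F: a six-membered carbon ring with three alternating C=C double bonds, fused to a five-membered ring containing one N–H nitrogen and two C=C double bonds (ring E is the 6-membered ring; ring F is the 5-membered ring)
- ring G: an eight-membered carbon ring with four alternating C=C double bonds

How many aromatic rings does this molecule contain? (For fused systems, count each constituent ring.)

5

Ring A has only sp² ring atoms; a planar conformation would have a fully conjugated π system of 8 electrons. But 8 = 4(2), which is 4n not 4n+2, so ring A is not aromatic (cyclooctatetraene) — cyclooctatetraene distorts into a non-planar tub to avoid antiaromaticity.
Rings B and C form a fused bicyclic system (with one sulfur) with 9 sp² atoms and 10 π electrons from ring double bonds plus a heteroatom lone pair. 10 = 4(2)+2, so the system is aromatic and both rings count as aromatic (benzothiophene).
Ring D is fully conjugated (every ring atom contributes a p orbital); 2 ring double bonds (4 π electrons) plus a heteroatom lone pair (2) give 6 π electrons. Since 6 = 4n+2 (n=1), ring D is aromatic (imidazole).
Rings E and F form a fused bicyclic system (with one N–H) with 9 sp² atoms and 10 π electrons from ring double bonds plus a heteroatom lone pair. 10 = 4(2)+2, so the system is aromatic and both rings count as aromatic (indole).
Ring G has only sp² ring atoms; a planar conformation would have a fully conjugated π system of 8 electrons. But 8 = 4(2), which is 4n not 4n+2, so ring G is not aromatic (cyclooctatetraene) — cyclooctatetraene distorts into a non-planar tub to avoid antiaromaticity.
Aromatic: B, C, D, E, F. Total: 5.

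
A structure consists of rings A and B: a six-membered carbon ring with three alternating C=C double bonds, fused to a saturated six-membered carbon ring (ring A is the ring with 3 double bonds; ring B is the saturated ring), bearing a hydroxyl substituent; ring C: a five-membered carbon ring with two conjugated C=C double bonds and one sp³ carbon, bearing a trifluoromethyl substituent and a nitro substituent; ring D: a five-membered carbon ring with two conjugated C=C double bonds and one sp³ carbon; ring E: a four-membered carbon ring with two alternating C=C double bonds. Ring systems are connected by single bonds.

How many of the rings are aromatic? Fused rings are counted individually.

1

Ring A has a continuous p-orbital overlap around the ring; 3 ring double bonds give 6 π electrons. 6 = 4(1)+2, so ring A is aromatic (benzene ring).
Ring B has four sp³ carbons, so it is not fully conjugated — not aromatic (cyclohexane ring).
Ring C has one sp³ carbon, so it is not fully conjugated — not aromatic (cyclopentadiene).
Ring D has one sp³ carbon, so it is not fully conjugated — not aromatic (cyclopentadiene).
Ring E has only sp² ring atoms; a planar conformation would have a fully conjugated π system of 4 electrons. But 4 = 4(1), which is 4n not 4n+2, so ring E is not aromatic (cyclobutadiene) — cyclobutadiene is antiaromatic and distorts to a rectangle.
Aromatic: A. Total: 1.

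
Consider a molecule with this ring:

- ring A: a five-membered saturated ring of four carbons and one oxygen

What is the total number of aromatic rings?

Ring A has only sp³ atoms, so it is not fully conjugated — not aromatic (tetrahydrofuran).

0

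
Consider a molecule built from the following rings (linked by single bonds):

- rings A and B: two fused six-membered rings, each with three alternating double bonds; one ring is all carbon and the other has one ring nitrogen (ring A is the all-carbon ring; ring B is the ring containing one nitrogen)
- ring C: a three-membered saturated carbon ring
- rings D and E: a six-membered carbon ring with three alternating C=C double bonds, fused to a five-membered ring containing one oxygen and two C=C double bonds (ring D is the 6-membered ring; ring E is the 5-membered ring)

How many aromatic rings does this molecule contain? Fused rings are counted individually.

Rings A and B form a fused bicyclic system (with one nitrogen) with 10 sp² atoms and 10 π electrons from ring double bonds. 10 = 4(2)+2, so the system is aromatic and both rings count as aromatic (quinoline).
Ring C has only sp³ atoms, so it is not fully conjugated — not aromatic (cyclopropane).
Rings D and E form a fused bicyclic system (with one oxygen) with 9 sp² atoms and 10 π electrons from ring double bonds plus a heteroatom lone pair. 10 = 4(2)+2, so the system is aromatic and both rings count as aromatic (benzofuran).
Aromatic: A, B, D, E. Total: 4.

4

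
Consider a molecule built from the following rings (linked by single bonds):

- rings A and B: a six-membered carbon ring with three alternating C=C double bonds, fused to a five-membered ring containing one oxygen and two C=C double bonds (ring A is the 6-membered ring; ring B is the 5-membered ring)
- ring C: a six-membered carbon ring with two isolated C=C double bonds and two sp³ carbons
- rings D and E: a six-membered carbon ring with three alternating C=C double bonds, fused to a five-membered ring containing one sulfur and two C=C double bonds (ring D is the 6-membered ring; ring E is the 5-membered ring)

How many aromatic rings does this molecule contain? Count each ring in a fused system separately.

Rings A and B form a fused bicyclic system (with one oxygen) with 9 sp² atoms and 10 π electrons from ring double bonds plus a heteroatom lone pair. 10 = 4(2)+2, so the system is aromatic and both rings count as aromatic (benzofuran).
Ring C has two sp³ carbons, so it is not fully conjugated — not aromatic (1,4-cyclohexadiene).
Rings D and E form a fused bicyclic system (with one sulfur) with 9 sp² atoms and 10 π electrons from ring double bonds plus a heteroatom lone pair. 10 = 4(2)+2, so the system is aromatic and both rings count as aromatic (benzothiophene).
Aromatic: A, B, D, E. Total: 4.

4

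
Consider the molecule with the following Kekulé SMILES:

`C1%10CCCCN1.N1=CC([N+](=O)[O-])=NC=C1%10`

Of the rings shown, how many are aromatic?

1

The SMILES encodes a six-membered saturated ring of five carbons and one N–H nitrogen; a six-membered ring with nitrogens at positions 1 and 4 and three alternating double bonds.
The 6-membered ring with one N–H has only sp³ atoms, so it is not fully conjugated — not aromatic (piperidine).
The 6-membered ring with two nitrogens (1,4) has a continuous p-orbital overlap around the ring; 3 ring double bonds give 6 π electrons. Since 6 = 4n+2 (n=1), it is aromatic (pyrazine).
1 of the 2 rings is aromatic. Total: 1.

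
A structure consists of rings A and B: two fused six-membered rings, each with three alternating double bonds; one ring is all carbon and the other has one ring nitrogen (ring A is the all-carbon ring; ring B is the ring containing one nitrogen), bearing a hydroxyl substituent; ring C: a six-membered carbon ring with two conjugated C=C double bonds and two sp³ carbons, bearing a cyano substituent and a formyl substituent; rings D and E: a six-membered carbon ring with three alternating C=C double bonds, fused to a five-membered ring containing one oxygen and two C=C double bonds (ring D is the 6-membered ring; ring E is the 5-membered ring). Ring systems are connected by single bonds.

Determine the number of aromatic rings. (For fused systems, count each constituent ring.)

4

Rings A and B form a fused bicyclic system (with one nitrogen) with 10 sp² atoms and 10 π electrons from ring double bonds. 10 = 4(2)+2, so the system is aromatic and both rings count as aromatic (quinoline).
Ring C has two sp³ carbons, so it is not fully conjugated — not aromatic (1,3-cyclohexadiene).
Rings D and E form a fused bicyclic system (with one oxygen) with 9 sp² atoms and 10 π electrons from ring double bonds plus a heteroatom lone pair. 10 = 4(2)+2, so the system is aromatic and both rings count as aromatic (benzofuran).
Aromatic: A, B, D, E. Total: 4.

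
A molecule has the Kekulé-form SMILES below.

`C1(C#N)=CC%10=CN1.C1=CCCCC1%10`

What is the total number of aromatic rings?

1

The SMILES encodes a five-membered ring of four carbons and one nitrogen bearing a hydrogen, with two C=C double bonds; a six-membered carbon ring with one C=C double bond.
The 5-membered ring with one N–H is fully conjugated (every ring atom contributes a p orbital); 2 ring double bonds (4 π electrons) plus a heteroatom lone pair (2) give 6 π electrons. That satisfies 4n+2 with n=1, so it is aromatic (pyrrole).
The 6-membered ring has four sp³ carbons, so it is not fully conjugated — not aromatic (cyclohexene).
1 of the 2 rings is aromatic. Total: 1.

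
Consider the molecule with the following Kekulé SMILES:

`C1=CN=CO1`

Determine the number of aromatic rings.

The SMILES encodes a five-membered ring with an oxygen at position 1 and a nitrogen at position 3 (in a C=N bond), with two double bonds.
The 5-membered ring with one oxygen and one =N– is planar and fully conjugated; 2 ring double bonds (4 π electrons) plus a heteroatom lone pair (2) give 6 π electrons. Since 6 = 4n+2 (n=1), it is aromatic (oxazole).

1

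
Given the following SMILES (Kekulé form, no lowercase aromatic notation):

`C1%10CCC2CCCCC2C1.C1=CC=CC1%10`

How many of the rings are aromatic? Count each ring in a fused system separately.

0

The SMILES encodes two fused six-membered saturated carbon rings; a five-membered carbon ring with two conjugated C=C double bonds and one sp³ carbon.
The 6-membered ring has only sp³ atoms, so it is not fully conjugated — not aromatic (cyclohexane ring).
The second 6-membered ring has only sp³ atoms, so it is not fully conjugated — not aromatic (cyclohexane ring).
The 5-membered ring has one sp³ carbon, so it is not fully conjugated — not aromatic (cyclopentadiene).
None of the rings are aromatic. Total: 0.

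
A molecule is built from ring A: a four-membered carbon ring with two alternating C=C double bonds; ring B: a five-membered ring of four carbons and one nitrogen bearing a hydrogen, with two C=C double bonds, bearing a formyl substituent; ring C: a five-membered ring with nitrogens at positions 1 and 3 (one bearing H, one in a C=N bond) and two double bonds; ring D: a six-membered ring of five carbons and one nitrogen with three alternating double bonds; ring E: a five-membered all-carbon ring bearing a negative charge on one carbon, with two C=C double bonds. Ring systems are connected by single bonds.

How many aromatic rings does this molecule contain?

Ring A has only sp² ring atoms; a planar conformation would have a fully conjugated π system of 4 electrons. But 4 = 4(1), which is 4n not 4n+2, so ring A is not aromatic (cyclobutadiene) — cyclobutadiene is antiaromatic and distorts to a rectangle.
Ring B has a continuous p-orbital overlap around the ring; 2 ring double bonds (4 π electrons) plus a heteroatom lone pair (2) give 6 π electrons. Since 6 = 4n+2 (n=1), ring B is aromatic (pyrrole).
Ring C is fully conjugated (every ring atom contributes a p orbital); 2 ring double bonds (4 π electrons) plus a heteroatom lone pair (2) give 6 π electrons. That satisfies 4n+2 with n=1, so ring C is aromatic (imidazole).
Ring D is fully conjugated (every ring atom contributes a p orbital); 3 ring double bonds give 6 π electrons. 6 = 4(1)+2, so ring D is aromatic (pyridine).
Ring E is planar and fully conjugated; 2 ring double bonds (4 π electrons) plus the carbanion lone pair (2) give 6 π electrons. Since 6 = 4n+2 (n=1), ring E is aromatic (cyclopentadienyl anion).
Aromatic: B, C, D, E. Total: 4.

4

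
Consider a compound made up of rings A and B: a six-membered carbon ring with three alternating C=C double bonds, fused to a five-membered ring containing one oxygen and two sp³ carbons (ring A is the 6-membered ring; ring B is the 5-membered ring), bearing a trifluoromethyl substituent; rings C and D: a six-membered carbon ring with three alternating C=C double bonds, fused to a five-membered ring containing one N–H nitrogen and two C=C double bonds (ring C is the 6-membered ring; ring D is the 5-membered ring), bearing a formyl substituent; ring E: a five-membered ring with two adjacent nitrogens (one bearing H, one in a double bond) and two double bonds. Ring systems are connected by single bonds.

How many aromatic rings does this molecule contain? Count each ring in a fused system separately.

4

Ring A has a continuous p-orbital overlap around the ring; 3 ring double bonds give 6 π electrons. 6 = 4(1)+2, so ring A is aromatic (benzene ring).
Ring B has two sp³ carbons, so it is not fully conjugated — not aromatic (oxolane ring).
Rings C and D form a fused bicyclic system (with one N–H) with 9 sp² atoms and 10 π electrons from ring double bonds plus a heteroatom lone pair. 10 = 4(2)+2, so the system is aromatic and both rings count as aromatic (indole).
Ring E is fully conjugated (every ring atom contributes a p orbital); 2 ring double bonds (4 π electrons) plus a heteroatom lone pair (2) give 6 π electrons. Since 6 = 4n+2 (n=1), ring E is aromatic (pyrazole).
Aromatic: A, C, D, E. Total: 4.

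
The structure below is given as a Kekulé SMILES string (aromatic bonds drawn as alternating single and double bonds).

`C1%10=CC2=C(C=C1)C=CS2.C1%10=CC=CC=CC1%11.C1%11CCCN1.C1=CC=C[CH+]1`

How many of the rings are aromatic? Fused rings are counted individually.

The SMILES encodes a six-membered carbon ring with three alternating C=C double bonds, fused to a five-membered ring containing one sulfur and two C=C double bonds; a seven-membered carbon ring with three C=C double bonds and one sp³ carbon; a five-membered saturated ring of four carbons and one N–H nitrogen; a five-membered all-carbon ring bearing a positive charge on one carbon, with two C=C double bonds.
The fused 6/5-membered bicyclic (with one sulfur) is a single π system with 9 sp² atoms and 10 π electrons from ring double bonds plus a heteroatom lone pair. 10 = 4(2)+2, so the system is aromatic and both rings count as aromatic (benzothiophene).
The 7-membered ring has one sp³ carbon, so it is not fully conjugated — not aromatic (cycloheptatriene).
The 5-membered ring with one N–H has only sp³ atoms, so it is not fully conjugated — not aromatic (pyrrolidine).
The 5-membered ring has only sp² ring atoms; a planar conformation would have a fully conjugated π system of 4 electrons. But 4 = 4(1), which is 4n not 4n+2, so it is not aromatic (cyclopentadienyl cation).
2 of the 5 rings are aromatic. Total: 2.

2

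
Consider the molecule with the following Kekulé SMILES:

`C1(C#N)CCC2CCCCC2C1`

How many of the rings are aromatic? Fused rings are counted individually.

0

The SMILES encodes two fused six-membered saturated carbon rings.
The 6-membered ring has only sp³ atoms, so it is not fully conjugated — not aromatic (cyclohexane ring).
The second 6-membered ring has only sp³ atoms, so it is not fully conjugated — not aromatic (cyclohexane ring).
None of the rings are aromatic. Total: 0.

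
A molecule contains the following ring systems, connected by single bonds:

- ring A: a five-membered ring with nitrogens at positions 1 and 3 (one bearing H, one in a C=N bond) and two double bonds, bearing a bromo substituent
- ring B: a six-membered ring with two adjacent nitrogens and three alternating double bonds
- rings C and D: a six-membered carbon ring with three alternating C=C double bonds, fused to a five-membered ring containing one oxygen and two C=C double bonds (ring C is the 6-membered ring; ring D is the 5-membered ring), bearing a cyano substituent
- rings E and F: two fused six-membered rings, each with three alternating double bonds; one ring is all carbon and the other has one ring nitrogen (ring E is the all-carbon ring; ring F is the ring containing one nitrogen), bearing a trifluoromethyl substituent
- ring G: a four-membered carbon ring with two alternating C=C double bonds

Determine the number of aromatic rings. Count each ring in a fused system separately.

Ring A is planar and fully conjugated; 2 ring double bonds (4 π electrons) plus a heteroatom lone pair (2) give 6 π electrons. That satisfies 4n+2 with n=1, so ring A is aromatic (imidazole).
Ring B has a continuous p-orbital overlap around the ring; 3 ring double bonds give 6 π electrons. 6 = 4(1)+2, so ring B is aromatic (pyridazine).
Rings C and D form a fused bicyclic system (with one oxygen) with 9 sp² atoms and 10 π electrons from ring double bonds plus a heteroatom lone pair. 10 = 4(2)+2, so the system is aromatic and both rings count as aromatic (benzofuran).
Rings E and F form a fused bicyclic system (with one nitrogen) with 10 sp² atoms and 10 π electrons from ring double bonds. 10 = 4(2)+2, so the system is aromatic and both rings count as aromatic (quinoline).
Ring G has only sp² ring atoms; a planar conformation would have a fully conjugated π system of 4 electrons. But 4 = 4(1), which is 4n not 4n+2, so ring G is not aromatic (cyclobutadiene) — cyclobutadiene is antiaromatic and distorts to a rectangle.
Aromatic: A, B, C, D, E, F. Total: 6.

6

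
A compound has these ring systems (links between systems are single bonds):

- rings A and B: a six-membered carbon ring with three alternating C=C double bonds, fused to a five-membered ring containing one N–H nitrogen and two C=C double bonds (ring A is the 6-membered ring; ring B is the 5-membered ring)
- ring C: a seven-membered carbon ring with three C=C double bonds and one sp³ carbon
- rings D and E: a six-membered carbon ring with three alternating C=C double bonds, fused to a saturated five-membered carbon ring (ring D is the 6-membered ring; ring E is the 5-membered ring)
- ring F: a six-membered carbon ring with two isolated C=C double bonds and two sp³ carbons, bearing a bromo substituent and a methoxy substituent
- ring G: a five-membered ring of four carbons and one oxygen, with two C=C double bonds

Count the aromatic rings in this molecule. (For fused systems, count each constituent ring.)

4

Rings A and B form a fused bicyclic system (with one N–H) with 9 sp² atoms and 10 π electrons from ring double bonds plus a heteroatom lone pair. 10 = 4(2)+2, so the system is aromatic and both rings count as aromatic (indole).
Ring C has one sp³ carbon, so it is not fully conjugated — not aromatic (cycloheptatriene).
Ring D has a continuous p-orbital overlap around the ring; 3 ring double bonds give 6 π electrons. Since 6 = 4n+2 (n=1), ring D is aromatic (benzene ring).
Ring E has three sp³ carbons, so it is not fully conjugated — not aromatic (cyclopentane ring).
Ring F has two sp³ carbons, so it is not fully conjugated — not aromatic (1,4-cyclohexadiene).
Ring G has a continuous p-orbital overlap around the ring; 2 ring double bonds (4 π electrons) plus a heteroatom lone pair (2) give 6 π electrons. 6 = 4(1)+2, so ring G is aromatic (furan).
Aromatic: A, B, D, G. Total: 4.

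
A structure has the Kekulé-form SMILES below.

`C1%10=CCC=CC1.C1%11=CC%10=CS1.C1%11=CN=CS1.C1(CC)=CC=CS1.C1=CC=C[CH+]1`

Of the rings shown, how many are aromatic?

The SMILES encodes a six-membered carbon ring with two isolated C=C double bonds and two sp³ carbons; a five-membered ring of four carbons and one sulfur, with two C=C double bonds; a five-membered ring with a sulfur at position 1 and a nitrogen at position 3 (in a C=N bond), with two double bonds; a five-membered ring of four carbons and one sulfur, with two C=C double bonds; a five-membered all-carbon ring bearing a positive charge on one carbon, with two C=C double bonds.
The 6-membered ring has two sp³ carbons, so it is not fully conjugated — not aromatic (1,4-cyclohexadiene).
The 5-membered ring with one sulfur has a continuous p-orbital overlap around the ring; 2 ring double bonds (4 π electrons) plus a heteroatom lone pair (2) give 6 π electrons. 6 = 4(1)+2, so it is aromatic (thiophene).
The 5-membered ring with one sulfur and one =N– has a continuous p-orbital overlap around the ring; 2 ring double bonds (4 π electrons) plus a heteroatom lone pair (2) give 6 π electrons. Since 6 = 4n+2 (n=1), it is aromatic (thiazole).
The second 5-membered ring with one sulfur is fully conjugated (every ring atom contributes a p orbital); 2 ring double bonds (4 π electrons) plus a heteroatom lone pair (2) give 6 π electrons. 6 = 4(1)+2, so it is aromatic (thiophene).
The 5-membered ring has only sp² ring atoms; a planar conformation would have a fully conjugated π system of 4 electrons. But 4 = 4(1), which is 4n not 4n+2, so it is not aromatic (cyclopentadienyl cation).
3 of the 5 rings are aromatic. Total: 3.

3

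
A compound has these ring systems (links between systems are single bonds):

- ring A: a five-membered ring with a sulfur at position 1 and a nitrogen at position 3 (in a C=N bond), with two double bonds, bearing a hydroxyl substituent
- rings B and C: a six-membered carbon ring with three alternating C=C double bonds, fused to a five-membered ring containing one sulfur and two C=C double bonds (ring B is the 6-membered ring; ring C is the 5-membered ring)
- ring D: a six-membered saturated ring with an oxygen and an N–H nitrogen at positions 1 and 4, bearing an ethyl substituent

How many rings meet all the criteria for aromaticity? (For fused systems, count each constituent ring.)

3

Ring A is fully conjugated (every ring atom contributes a p orbital); 2 ring double bonds (4 π electrons) plus a heteroatom lone pair (2) give 6 π electrons. 6 = 4(1)+2, so ring A is aromatic (thiazole).
Rings B and C form a fused bicyclic system (with one sulfur) with 9 sp² atoms and 10 π electrons from ring double bonds plus a heteroatom lone pair. 10 = 4(2)+2, so the system is aromatic and both rings count as aromatic (benzothiophene).
Ring D has only sp³ atoms, so it is not fully conjugated — not aromatic (morpholine).
Aromatic: A, B, C. Total: 3.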